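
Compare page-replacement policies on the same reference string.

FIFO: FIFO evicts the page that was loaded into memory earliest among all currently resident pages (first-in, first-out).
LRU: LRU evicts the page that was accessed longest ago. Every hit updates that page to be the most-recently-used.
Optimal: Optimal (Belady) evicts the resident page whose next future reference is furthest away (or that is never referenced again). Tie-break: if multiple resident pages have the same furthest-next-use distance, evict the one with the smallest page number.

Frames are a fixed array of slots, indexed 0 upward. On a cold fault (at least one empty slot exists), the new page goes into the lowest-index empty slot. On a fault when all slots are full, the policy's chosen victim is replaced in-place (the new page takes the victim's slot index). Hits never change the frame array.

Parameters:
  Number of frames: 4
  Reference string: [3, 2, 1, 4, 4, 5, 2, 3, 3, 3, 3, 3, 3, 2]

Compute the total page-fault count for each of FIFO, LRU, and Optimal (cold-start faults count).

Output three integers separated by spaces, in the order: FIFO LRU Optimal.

Answer: 7 6 5

Derivation:
--- FIFO ---
  step 0: ref 3 -> FAULT, frames=[3,-,-,-] (faults so far: 1)
  step 1: ref 2 -> FAULT, frames=[3,2,-,-] (faults so far: 2)
  step 2: ref 1 -> FAULT, frames=[3,2,1,-] (faults so far: 3)
  step 3: ref 4 -> FAULT, frames=[3,2,1,4] (faults so far: 4)
  step 4: ref 4 -> HIT, frames=[3,2,1,4] (faults so far: 4)
  step 5: ref 5 -> FAULT, evict 3, frames=[5,2,1,4] (faults so far: 5)
  step 6: ref 2 -> HIT, frames=[5,2,1,4] (faults so far: 5)
  step 7: ref 3 -> FAULT, evict 2, frames=[5,3,1,4] (faults so far: 6)
  step 8: ref 3 -> HIT, frames=[5,3,1,4] (faults so far: 6)
  step 9: ref 3 -> HIT, frames=[5,3,1,4] (faults so far: 6)
  step 10: ref 3 -> HIT, frames=[5,3,1,4] (faults so far: 6)
  step 11: ref 3 -> HIT, frames=[5,3,1,4] (faults so far: 6)
  step 12: ref 3 -> HIT, frames=[5,3,1,4] (faults so far: 6)
  step 13: ref 2 -> FAULT, evict 1, frames=[5,3,2,4] (faults so far: 7)
  FIFO total faults: 7
--- LRU ---
  step 0: ref 3 -> FAULT, frames=[3,-,-,-] (faults so far: 1)
  step 1: ref 2 -> FAULT, frames=[3,2,-,-] (faults so far: 2)
  step 2: ref 1 -> FAULT, frames=[3,2,1,-] (faults so far: 3)
  step 3: ref 4 -> FAULT, frames=[3,2,1,4] (faults so far: 4)
  step 4: ref 4 -> HIT, frames=[3,2,1,4] (faults so far: 4)
  step 5: ref 5 -> FAULT, evict 3, frames=[5,2,1,4] (faults so far: 5)
  step 6: ref 2 -> HIT, frames=[5,2,1,4] (faults so far: 5)
  step 7: ref 3 -> FAULT, evict 1, frames=[5,2,3,4] (faults so far: 6)
  step 8: ref 3 -> HIT, frames=[5,2,3,4] (faults so far: 6)
  step 9: ref 3 -> HIT, frames=[5,2,3,4] (faults so far: 6)
  step 10: ref 3 -> HIT, frames=[5,2,3,4] (faults so far: 6)
  step 11: ref 3 -> HIT, frames=[5,2,3,4] (faults so far: 6)
  step 12: ref 3 -> HIT, frames=[5,2,3,4] (faults so far: 6)
  step 13: ref 2 -> HIT, frames=[5,2,3,4] (faults so far: 6)
  LRU total faults: 6
--- Optimal ---
  step 0: ref 3 -> FAULT, frames=[3,-,-,-] (faults so far: 1)
  step 1: ref 2 -> FAULT, frames=[3,2,-,-] (faults so far: 2)
  step 2: ref 1 -> FAULT, frames=[3,2,1,-] (faults so far: 3)
  step 3: ref 4 -> FAULT, frames=[3,2,1,4] (faults so far: 4)
  step 4: ref 4 -> HIT, frames=[3,2,1,4] (faults so far: 4)
  step 5: ref 5 -> FAULT, evict 1, frames=[3,2,5,4] (faults so far: 5)
  step 6: ref 2 -> HIT, frames=[3,2,5,4] (faults so far: 5)
  step 7: ref 3 -> HIT, frames=[3,2,5,4] (faults so far: 5)
  step 8: ref 3 -> HIT, frames=[3,2,5,4] (faults so far: 5)
  step 9: ref 3 -> HIT, frames=[3,2,5,4] (faults so far: 5)
  step 10: ref 3 -> HIT, frames=[3,2,5,4] (faults so far: 5)
  step 11: ref 3 -> HIT, frames=[3,2,5,4] (faults so far: 5)
  step 12: ref 3 -> HIT, frames=[3,2,5,4] (faults so far: 5)
  step 13: ref 2 -> HIT, frames=[3,2,5,4] (faults so far: 5)
  Optimal total faults: 5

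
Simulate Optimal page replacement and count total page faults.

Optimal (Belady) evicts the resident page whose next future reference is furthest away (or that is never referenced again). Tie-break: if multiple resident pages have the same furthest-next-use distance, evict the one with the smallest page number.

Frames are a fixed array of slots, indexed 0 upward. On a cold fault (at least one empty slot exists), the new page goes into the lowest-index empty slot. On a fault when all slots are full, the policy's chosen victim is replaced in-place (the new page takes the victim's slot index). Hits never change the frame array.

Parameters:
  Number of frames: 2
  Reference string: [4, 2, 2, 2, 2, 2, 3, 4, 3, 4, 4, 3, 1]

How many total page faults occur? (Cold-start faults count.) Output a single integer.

Answer: 4

Derivation:
Step 0: ref 4 → FAULT, frames=[4,-]
Step 1: ref 2 → FAULT, frames=[4,2]
Step 2: ref 2 → HIT, frames=[4,2]
Step 3: ref 2 → HIT, frames=[4,2]
Step 4: ref 2 → HIT, frames=[4,2]
Step 5: ref 2 → HIT, frames=[4,2]
Step 6: ref 3 → FAULT (evict 2), frames=[4,3]
Step 7: ref 4 → HIT, frames=[4,3]
Step 8: ref 3 → HIT, frames=[4,3]
Step 9: ref 4 → HIT, frames=[4,3]
Step 10: ref 4 → HIT, frames=[4,3]
Step 11: ref 3 → HIT, frames=[4,3]
Step 12: ref 1 → FAULT (evict 3), frames=[4,1]
Total faults: 4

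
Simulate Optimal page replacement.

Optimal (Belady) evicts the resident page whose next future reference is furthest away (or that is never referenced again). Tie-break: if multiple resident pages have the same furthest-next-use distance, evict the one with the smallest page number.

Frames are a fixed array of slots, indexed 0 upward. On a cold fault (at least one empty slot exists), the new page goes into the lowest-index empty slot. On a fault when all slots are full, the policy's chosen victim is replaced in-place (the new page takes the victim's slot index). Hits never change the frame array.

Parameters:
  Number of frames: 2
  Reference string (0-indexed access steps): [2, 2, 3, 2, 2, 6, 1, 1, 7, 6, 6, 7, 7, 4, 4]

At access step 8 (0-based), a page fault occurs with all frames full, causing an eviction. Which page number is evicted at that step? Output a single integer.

Answer: 1

Derivation:
Step 0: ref 2 -> FAULT, frames=[2,-]
Step 1: ref 2 -> HIT, frames=[2,-]
Step 2: ref 3 -> FAULT, frames=[2,3]
Step 3: ref 2 -> HIT, frames=[2,3]
Step 4: ref 2 -> HIT, frames=[2,3]
Step 5: ref 6 -> FAULT, evict 2, frames=[6,3]
Step 6: ref 1 -> FAULT, evict 3, frames=[6,1]
Step 7: ref 1 -> HIT, frames=[6,1]
Step 8: ref 7 -> FAULT, evict 1, frames=[6,7]
At step 8: evicted page 1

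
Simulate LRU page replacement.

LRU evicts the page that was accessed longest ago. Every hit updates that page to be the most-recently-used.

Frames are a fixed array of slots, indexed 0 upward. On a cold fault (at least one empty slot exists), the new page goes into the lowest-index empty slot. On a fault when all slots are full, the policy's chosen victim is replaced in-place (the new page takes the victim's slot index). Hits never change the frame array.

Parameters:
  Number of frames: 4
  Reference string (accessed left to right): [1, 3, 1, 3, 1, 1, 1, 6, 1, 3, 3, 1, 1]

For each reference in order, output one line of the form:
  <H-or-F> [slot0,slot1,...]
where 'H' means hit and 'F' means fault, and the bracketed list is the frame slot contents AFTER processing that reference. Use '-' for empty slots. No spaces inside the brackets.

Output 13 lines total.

F [1,-,-,-]
F [1,3,-,-]
H [1,3,-,-]
H [1,3,-,-]
H [1,3,-,-]
H [1,3,-,-]
H [1,3,-,-]
F [1,3,6,-]
H [1,3,6,-]
H [1,3,6,-]
H [1,3,6,-]
H [1,3,6,-]
H [1,3,6,-]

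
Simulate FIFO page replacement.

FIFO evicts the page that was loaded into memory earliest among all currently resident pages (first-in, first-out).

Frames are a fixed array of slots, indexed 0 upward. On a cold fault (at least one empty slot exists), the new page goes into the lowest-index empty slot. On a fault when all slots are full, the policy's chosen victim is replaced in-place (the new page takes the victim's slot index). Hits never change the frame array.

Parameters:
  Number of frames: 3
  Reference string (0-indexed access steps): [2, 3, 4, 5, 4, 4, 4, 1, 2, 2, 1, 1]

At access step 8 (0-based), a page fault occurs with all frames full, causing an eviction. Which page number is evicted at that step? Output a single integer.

Answer: 4

Derivation:
Step 0: ref 2 -> FAULT, frames=[2,-,-]
Step 1: ref 3 -> FAULT, frames=[2,3,-]
Step 2: ref 4 -> FAULT, frames=[2,3,4]
Step 3: ref 5 -> FAULT, evict 2, frames=[5,3,4]
Step 4: ref 4 -> HIT, frames=[5,3,4]
Step 5: ref 4 -> HIT, frames=[5,3,4]
Step 6: ref 4 -> HIT, frames=[5,3,4]
Step 7: ref 1 -> FAULT, evict 3, frames=[5,1,4]
Step 8: ref 2 -> FAULT, evict 4, frames=[5,1,2]
At step 8: evicted page 4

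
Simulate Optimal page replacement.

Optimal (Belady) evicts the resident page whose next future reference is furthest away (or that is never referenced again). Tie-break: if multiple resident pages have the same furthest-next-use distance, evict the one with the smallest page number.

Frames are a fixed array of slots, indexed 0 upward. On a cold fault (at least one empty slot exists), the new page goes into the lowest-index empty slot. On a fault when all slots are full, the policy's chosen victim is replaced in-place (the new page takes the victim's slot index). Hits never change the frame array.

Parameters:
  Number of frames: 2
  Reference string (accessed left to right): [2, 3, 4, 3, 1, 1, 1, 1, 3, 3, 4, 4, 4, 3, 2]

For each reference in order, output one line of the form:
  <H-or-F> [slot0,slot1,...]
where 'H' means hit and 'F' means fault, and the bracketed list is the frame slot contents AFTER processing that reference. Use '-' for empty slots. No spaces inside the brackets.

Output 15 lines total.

F [2,-]
F [2,3]
F [4,3]
H [4,3]
F [1,3]
H [1,3]
H [1,3]
H [1,3]
H [1,3]
H [1,3]
F [4,3]
H [4,3]
H [4,3]
H [4,3]
F [4,2]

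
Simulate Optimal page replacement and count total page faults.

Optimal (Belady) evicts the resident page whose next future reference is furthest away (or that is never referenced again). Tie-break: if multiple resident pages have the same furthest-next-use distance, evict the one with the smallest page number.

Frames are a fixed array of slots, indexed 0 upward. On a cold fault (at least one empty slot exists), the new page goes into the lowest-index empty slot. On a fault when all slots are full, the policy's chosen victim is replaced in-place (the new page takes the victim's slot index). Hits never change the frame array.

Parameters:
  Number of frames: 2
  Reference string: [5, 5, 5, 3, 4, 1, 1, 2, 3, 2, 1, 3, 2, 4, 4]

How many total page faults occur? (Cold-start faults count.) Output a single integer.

Answer: 8

Derivation:
Step 0: ref 5 → FAULT, frames=[5,-]
Step 1: ref 5 → HIT, frames=[5,-]
Step 2: ref 5 → HIT, frames=[5,-]
Step 3: ref 3 → FAULT, frames=[5,3]
Step 4: ref 4 → FAULT (evict 5), frames=[4,3]
Step 5: ref 1 → FAULT (evict 4), frames=[1,3]
Step 6: ref 1 → HIT, frames=[1,3]
Step 7: ref 2 → FAULT (evict 1), frames=[2,3]
Step 8: ref 3 → HIT, frames=[2,3]
Step 9: ref 2 → HIT, frames=[2,3]
Step 10: ref 1 → FAULT (evict 2), frames=[1,3]
Step 11: ref 3 → HIT, frames=[1,3]
Step 12: ref 2 → FAULT (evict 1), frames=[2,3]
Step 13: ref 4 → FAULT (evict 2), frames=[4,3]
Step 14: ref 4 → HIT, frames=[4,3]
Total faults: 8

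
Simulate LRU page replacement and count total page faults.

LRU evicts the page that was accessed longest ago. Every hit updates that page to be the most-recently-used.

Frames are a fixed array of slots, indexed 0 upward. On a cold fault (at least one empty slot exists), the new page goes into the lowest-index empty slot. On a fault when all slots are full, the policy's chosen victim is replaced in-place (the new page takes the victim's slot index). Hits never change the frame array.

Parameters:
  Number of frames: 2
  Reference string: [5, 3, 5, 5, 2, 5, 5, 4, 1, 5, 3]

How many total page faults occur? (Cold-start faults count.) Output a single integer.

Step 0: ref 5 → FAULT, frames=[5,-]
Step 1: ref 3 → FAULT, frames=[5,3]
Step 2: ref 5 → HIT, frames=[5,3]
Step 3: ref 5 → HIT, frames=[5,3]
Step 4: ref 2 → FAULT (evict 3), frames=[5,2]
Step 5: ref 5 → HIT, frames=[5,2]
Step 6: ref 5 → HIT, frames=[5,2]
Step 7: ref 4 → FAULT (evict 2), frames=[5,4]
Step 8: ref 1 → FAULT (evict 5), frames=[1,4]
Step 9: ref 5 → FAULT (evict 4), frames=[1,5]
Step 10: ref 3 → FAULT (evict 1), frames=[3,5]
Total faults: 7

Answer: 7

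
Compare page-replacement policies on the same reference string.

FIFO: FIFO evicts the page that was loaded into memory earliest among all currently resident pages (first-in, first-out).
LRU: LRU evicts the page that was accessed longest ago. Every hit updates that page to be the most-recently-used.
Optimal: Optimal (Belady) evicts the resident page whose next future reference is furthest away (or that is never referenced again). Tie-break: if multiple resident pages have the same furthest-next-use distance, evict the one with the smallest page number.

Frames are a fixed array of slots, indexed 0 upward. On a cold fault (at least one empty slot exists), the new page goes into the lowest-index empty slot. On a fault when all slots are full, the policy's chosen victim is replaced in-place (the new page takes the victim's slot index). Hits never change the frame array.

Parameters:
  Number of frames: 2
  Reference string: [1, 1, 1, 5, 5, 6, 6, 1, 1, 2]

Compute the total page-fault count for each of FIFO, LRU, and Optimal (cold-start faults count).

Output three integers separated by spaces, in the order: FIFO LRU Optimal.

Answer: 5 5 4

Derivation:
--- FIFO ---
  step 0: ref 1 -> FAULT, frames=[1,-] (faults so far: 1)
  step 1: ref 1 -> HIT, frames=[1,-] (faults so far: 1)
  step 2: ref 1 -> HIT, frames=[1,-] (faults so far: 1)
  step 3: ref 5 -> FAULT, frames=[1,5] (faults so far: 2)
  step 4: ref 5 -> HIT, frames=[1,5] (faults so far: 2)
  step 5: ref 6 -> FAULT, evict 1, frames=[6,5] (faults so far: 3)
  step 6: ref 6 -> HIT, frames=[6,5] (faults so far: 3)
  step 7: ref 1 -> FAULT, evict 5, frames=[6,1] (faults so far: 4)
  step 8: ref 1 -> HIT, frames=[6,1] (faults so far: 4)
  step 9: ref 2 -> FAULT, evict 6, frames=[2,1] (faults so far: 5)
  FIFO total faults: 5
--- LRU ---
  step 0: ref 1 -> FAULT, frames=[1,-] (faults so far: 1)
  step 1: ref 1 -> HIT, frames=[1,-] (faults so far: 1)
  step 2: ref 1 -> HIT, frames=[1,-] (faults so far: 1)
  step 3: ref 5 -> FAULT, frames=[1,5] (faults so far: 2)
  step 4: ref 5 -> HIT, frames=[1,5] (faults so far: 2)
  step 5: ref 6 -> FAULT, evict 1, frames=[6,5] (faults so far: 3)
  step 6: ref 6 -> HIT, frames=[6,5] (faults so far: 3)
  step 7: ref 1 -> FAULT, evict 5, frames=[6,1] (faults so far: 4)
  step 8: ref 1 -> HIT, frames=[6,1] (faults so far: 4)
  step 9: ref 2 -> FAULT, evict 6, frames=[2,1] (faults so far: 5)
  LRU total faults: 5
--- Optimal ---
  step 0: ref 1 -> FAULT, frames=[1,-] (faults so far: 1)
  step 1: ref 1 -> HIT, frames=[1,-] (faults so far: 1)
  step 2: ref 1 -> HIT, frames=[1,-] (faults so far: 1)
  step 3: ref 5 -> FAULT, frames=[1,5] (faults so far: 2)
  step 4: ref 5 -> HIT, frames=[1,5] (faults so far: 2)
  step 5: ref 6 -> FAULT, evict 5, frames=[1,6] (faults so far: 3)
  step 6: ref 6 -> HIT, frames=[1,6] (faults so far: 3)
  step 7: ref 1 -> HIT, frames=[1,6] (faults so far: 3)
  step 8: ref 1 -> HIT, frames=[1,6] (faults so far: 3)
  step 9: ref 2 -> FAULT, evict 1, frames=[2,6] (faults so far: 4)
  Optimal total faults: 4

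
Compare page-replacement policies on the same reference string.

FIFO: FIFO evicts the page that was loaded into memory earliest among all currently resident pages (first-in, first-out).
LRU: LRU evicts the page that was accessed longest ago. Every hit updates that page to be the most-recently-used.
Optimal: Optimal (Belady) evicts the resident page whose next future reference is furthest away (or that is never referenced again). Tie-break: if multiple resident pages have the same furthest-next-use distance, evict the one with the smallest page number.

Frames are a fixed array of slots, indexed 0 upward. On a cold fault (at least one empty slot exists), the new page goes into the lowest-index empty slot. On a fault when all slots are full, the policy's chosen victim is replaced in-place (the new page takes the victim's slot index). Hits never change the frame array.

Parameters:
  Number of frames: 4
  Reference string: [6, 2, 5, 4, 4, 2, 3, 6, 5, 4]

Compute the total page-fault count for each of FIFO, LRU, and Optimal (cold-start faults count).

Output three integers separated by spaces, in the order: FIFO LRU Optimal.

Answer: 6 8 5

Derivation:
--- FIFO ---
  step 0: ref 6 -> FAULT, frames=[6,-,-,-] (faults so far: 1)
  step 1: ref 2 -> FAULT, frames=[6,2,-,-] (faults so far: 2)
  step 2: ref 5 -> FAULT, frames=[6,2,5,-] (faults so far: 3)
  step 3: ref 4 -> FAULT, frames=[6,2,5,4] (faults so far: 4)
  step 4: ref 4 -> HIT, frames=[6,2,5,4] (faults so far: 4)
  step 5: ref 2 -> HIT, frames=[6,2,5,4] (faults so far: 4)
  step 6: ref 3 -> FAULT, evict 6, frames=[3,2,5,4] (faults so far: 5)
  step 7: ref 6 -> FAULT, evict 2, frames=[3,6,5,4] (faults so far: 6)
  step 8: ref 5 -> HIT, frames=[3,6,5,4] (faults so far: 6)
  step 9: ref 4 -> HIT, frames=[3,6,5,4] (faults so far: 6)
  FIFO total faults: 6
--- LRU ---
  step 0: ref 6 -> FAULT, frames=[6,-,-,-] (faults so far: 1)
  step 1: ref 2 -> FAULT, frames=[6,2,-,-] (faults so far: 2)
  step 2: ref 5 -> FAULT, frames=[6,2,5,-] (faults so far: 3)
  step 3: ref 4 -> FAULT, frames=[6,2,5,4] (faults so far: 4)
  step 4: ref 4 -> HIT, frames=[6,2,5,4] (faults so far: 4)
  step 5: ref 2 -> HIT, frames=[6,2,5,4] (faults so far: 4)
  step 6: ref 3 -> FAULT, evict 6, frames=[3,2,5,4] (faults so far: 5)
  step 7: ref 6 -> FAULT, evict 5, frames=[3,2,6,4] (faults so far: 6)
  step 8: ref 5 -> FAULT, evict 4, frames=[3,2,6,5] (faults so far: 7)
  step 9: ref 4 -> FAULT, evict 2, frames=[3,4,6,5] (faults so far: 8)
  LRU total faults: 8
--- Optimal ---
  step 0: ref 6 -> FAULT, frames=[6,-,-,-] (faults so far: 1)
  step 1: ref 2 -> FAULT, frames=[6,2,-,-] (faults so far: 2)
  step 2: ref 5 -> FAULT, frames=[6,2,5,-] (faults so far: 3)
  step 3: ref 4 -> FAULT, frames=[6,2,5,4] (faults so far: 4)
  step 4: ref 4 -> HIT, frames=[6,2,5,4] (faults so far: 4)
  step 5: ref 2 -> HIT, frames=[6,2,5,4] (faults so far: 4)
  step 6: ref 3 -> FAULT, evict 2, frames=[6,3,5,4] (faults so far: 5)
  step 7: ref 6 -> HIT, frames=[6,3,5,4] (faults so far: 5)
  step 8: ref 5 -> HIT, frames=[6,3,5,4] (faults so far: 5)
  step 9: ref 4 -> HIT, frames=[6,3,5,4] (faults so far: 5)
  Optimal total faults: 5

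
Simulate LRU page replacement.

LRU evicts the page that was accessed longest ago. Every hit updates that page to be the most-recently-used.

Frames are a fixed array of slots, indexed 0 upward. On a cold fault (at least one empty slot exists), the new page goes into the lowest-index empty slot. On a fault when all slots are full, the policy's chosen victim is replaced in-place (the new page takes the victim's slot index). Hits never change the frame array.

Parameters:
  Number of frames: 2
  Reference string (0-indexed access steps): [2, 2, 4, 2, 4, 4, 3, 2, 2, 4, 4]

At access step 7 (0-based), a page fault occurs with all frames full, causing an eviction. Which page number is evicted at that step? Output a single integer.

Step 0: ref 2 -> FAULT, frames=[2,-]
Step 1: ref 2 -> HIT, frames=[2,-]
Step 2: ref 4 -> FAULT, frames=[2,4]
Step 3: ref 2 -> HIT, frames=[2,4]
Step 4: ref 4 -> HIT, frames=[2,4]
Step 5: ref 4 -> HIT, frames=[2,4]
Step 6: ref 3 -> FAULT, evict 2, frames=[3,4]
Step 7: ref 2 -> FAULT, evict 4, frames=[3,2]
At step 7: evicted page 4

Answer: 4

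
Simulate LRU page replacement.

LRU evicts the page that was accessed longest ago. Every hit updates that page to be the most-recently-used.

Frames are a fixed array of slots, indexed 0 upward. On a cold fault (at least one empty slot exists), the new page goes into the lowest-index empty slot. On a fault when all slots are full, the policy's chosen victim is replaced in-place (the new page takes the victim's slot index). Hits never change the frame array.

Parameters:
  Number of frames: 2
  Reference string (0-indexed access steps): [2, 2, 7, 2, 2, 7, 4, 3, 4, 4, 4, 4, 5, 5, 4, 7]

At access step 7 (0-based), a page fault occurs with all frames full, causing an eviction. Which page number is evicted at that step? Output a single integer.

Answer: 7

Derivation:
Step 0: ref 2 -> FAULT, frames=[2,-]
Step 1: ref 2 -> HIT, frames=[2,-]
Step 2: ref 7 -> FAULT, frames=[2,7]
Step 3: ref 2 -> HIT, frames=[2,7]
Step 4: ref 2 -> HIT, frames=[2,7]
Step 5: ref 7 -> HIT, frames=[2,7]
Step 6: ref 4 -> FAULT, evict 2, frames=[4,7]
Step 7: ref 3 -> FAULT, evict 7, frames=[4,3]
At step 7: evicted page 7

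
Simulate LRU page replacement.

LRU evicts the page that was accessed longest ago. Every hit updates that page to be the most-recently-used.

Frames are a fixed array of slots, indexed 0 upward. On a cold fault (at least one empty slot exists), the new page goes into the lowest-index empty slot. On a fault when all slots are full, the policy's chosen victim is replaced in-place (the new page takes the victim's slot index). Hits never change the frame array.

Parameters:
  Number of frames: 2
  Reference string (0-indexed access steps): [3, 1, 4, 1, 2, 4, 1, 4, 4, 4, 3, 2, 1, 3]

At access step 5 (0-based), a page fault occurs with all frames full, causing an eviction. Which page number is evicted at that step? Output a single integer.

Answer: 1

Derivation:
Step 0: ref 3 -> FAULT, frames=[3,-]
Step 1: ref 1 -> FAULT, frames=[3,1]
Step 2: ref 4 -> FAULT, evict 3, frames=[4,1]
Step 3: ref 1 -> HIT, frames=[4,1]
Step 4: ref 2 -> FAULT, evict 4, frames=[2,1]
Step 5: ref 4 -> FAULT, evict 1, frames=[2,4]
At step 5: evicted page 1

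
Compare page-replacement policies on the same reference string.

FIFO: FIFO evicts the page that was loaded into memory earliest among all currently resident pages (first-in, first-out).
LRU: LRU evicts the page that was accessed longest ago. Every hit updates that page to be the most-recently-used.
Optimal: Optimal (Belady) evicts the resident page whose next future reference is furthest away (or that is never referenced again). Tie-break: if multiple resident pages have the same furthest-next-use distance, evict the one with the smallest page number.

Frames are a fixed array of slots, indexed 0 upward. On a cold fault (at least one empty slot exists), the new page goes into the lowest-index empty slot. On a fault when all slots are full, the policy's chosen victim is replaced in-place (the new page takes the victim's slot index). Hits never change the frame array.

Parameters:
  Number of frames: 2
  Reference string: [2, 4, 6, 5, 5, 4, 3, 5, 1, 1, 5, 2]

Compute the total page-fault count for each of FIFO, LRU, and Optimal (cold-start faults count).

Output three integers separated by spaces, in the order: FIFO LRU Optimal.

--- FIFO ---
  step 0: ref 2 -> FAULT, frames=[2,-] (faults so far: 1)
  step 1: ref 4 -> FAULT, frames=[2,4] (faults so far: 2)
  step 2: ref 6 -> FAULT, evict 2, frames=[6,4] (faults so far: 3)
  step 3: ref 5 -> FAULT, evict 4, frames=[6,5] (faults so far: 4)
  step 4: ref 5 -> HIT, frames=[6,5] (faults so far: 4)
  step 5: ref 4 -> FAULT, evict 6, frames=[4,5] (faults so far: 5)
  step 6: ref 3 -> FAULT, evict 5, frames=[4,3] (faults so far: 6)
  step 7: ref 5 -> FAULT, evict 4, frames=[5,3] (faults so far: 7)
  step 8: ref 1 -> FAULT, evict 3, frames=[5,1] (faults so far: 8)
  step 9: ref 1 -> HIT, frames=[5,1] (faults so far: 8)
  step 10: ref 5 -> HIT, frames=[5,1] (faults so far: 8)
  step 11: ref 2 -> FAULT, evict 5, frames=[2,1] (faults so far: 9)
  FIFO total faults: 9
--- LRU ---
  step 0: ref 2 -> FAULT, frames=[2,-] (faults so far: 1)
  step 1: ref 4 -> FAULT, frames=[2,4] (faults so far: 2)
  step 2: ref 6 -> FAULT, evict 2, frames=[6,4] (faults so far: 3)
  step 3: ref 5 -> FAULT, evict 4, frames=[6,5] (faults so far: 4)
  step 4: ref 5 -> HIT, frames=[6,5] (faults so far: 4)
  step 5: ref 4 -> FAULT, evict 6, frames=[4,5] (faults so far: 5)
  step 6: ref 3 -> FAULT, evict 5, frames=[4,3] (faults so far: 6)
  step 7: ref 5 -> FAULT, evict 4, frames=[5,3] (faults so far: 7)
  step 8: ref 1 -> FAULT, evict 3, frames=[5,1] (faults so far: 8)
  step 9: ref 1 -> HIT, frames=[5,1] (faults so far: 8)
  step 10: ref 5 -> HIT, frames=[5,1] (faults so far: 8)
  step 11: ref 2 -> FAULT, evict 1, frames=[5,2] (faults so far: 9)
  LRU total faults: 9
--- Optimal ---
  step 0: ref 2 -> FAULT, frames=[2,-] (faults so far: 1)
  step 1: ref 4 -> FAULT, frames=[2,4] (faults so far: 2)
  step 2: ref 6 -> FAULT, evict 2, frames=[6,4] (faults so far: 3)
  step 3: ref 5 -> FAULT, evict 6, frames=[5,4] (faults so far: 4)
  step 4: ref 5 -> HIT, frames=[5,4] (faults so far: 4)
  step 5: ref 4 -> HIT, frames=[5,4] (faults so far: 4)
  step 6: ref 3 -> FAULT, evict 4, frames=[5,3] (faults so far: 5)
  step 7: ref 5 -> HIT, frames=[5,3] (faults so far: 5)
  step 8: ref 1 -> FAULT, evict 3, frames=[5,1] (faults so far: 6)
  step 9: ref 1 -> HIT, frames=[5,1] (faults so far: 6)
  step 10: ref 5 -> HIT, frames=[5,1] (faults so far: 6)
  step 11: ref 2 -> FAULT, evict 1, frames=[5,2] (faults so far: 7)
  Optimal total faults: 7

Answer: 9 9 7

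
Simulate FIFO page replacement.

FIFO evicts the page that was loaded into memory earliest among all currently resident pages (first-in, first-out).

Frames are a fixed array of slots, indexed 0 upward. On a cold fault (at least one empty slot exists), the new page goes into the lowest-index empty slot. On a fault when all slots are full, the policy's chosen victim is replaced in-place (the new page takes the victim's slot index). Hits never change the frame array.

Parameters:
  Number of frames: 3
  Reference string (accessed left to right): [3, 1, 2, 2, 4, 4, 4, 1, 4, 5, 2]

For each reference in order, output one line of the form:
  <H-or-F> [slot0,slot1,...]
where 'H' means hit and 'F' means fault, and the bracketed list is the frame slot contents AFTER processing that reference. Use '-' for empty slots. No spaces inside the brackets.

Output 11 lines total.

F [3,-,-]
F [3,1,-]
F [3,1,2]
H [3,1,2]
F [4,1,2]
H [4,1,2]
H [4,1,2]
H [4,1,2]
H [4,1,2]
F [4,5,2]
H [4,5,2]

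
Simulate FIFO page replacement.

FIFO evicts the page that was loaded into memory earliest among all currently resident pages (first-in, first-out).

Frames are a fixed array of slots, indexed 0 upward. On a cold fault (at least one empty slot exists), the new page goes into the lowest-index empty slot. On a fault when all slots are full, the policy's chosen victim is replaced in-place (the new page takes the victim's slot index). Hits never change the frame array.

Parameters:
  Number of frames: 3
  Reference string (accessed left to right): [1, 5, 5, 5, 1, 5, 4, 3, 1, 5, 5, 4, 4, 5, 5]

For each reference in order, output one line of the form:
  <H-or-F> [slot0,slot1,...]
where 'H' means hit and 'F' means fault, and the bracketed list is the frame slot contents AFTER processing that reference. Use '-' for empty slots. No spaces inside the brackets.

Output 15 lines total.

F [1,-,-]
F [1,5,-]
H [1,5,-]
H [1,5,-]
H [1,5,-]
H [1,5,-]
F [1,5,4]
F [3,5,4]
F [3,1,4]
F [3,1,5]
H [3,1,5]
F [4,1,5]
H [4,1,5]
H [4,1,5]
H [4,1,5]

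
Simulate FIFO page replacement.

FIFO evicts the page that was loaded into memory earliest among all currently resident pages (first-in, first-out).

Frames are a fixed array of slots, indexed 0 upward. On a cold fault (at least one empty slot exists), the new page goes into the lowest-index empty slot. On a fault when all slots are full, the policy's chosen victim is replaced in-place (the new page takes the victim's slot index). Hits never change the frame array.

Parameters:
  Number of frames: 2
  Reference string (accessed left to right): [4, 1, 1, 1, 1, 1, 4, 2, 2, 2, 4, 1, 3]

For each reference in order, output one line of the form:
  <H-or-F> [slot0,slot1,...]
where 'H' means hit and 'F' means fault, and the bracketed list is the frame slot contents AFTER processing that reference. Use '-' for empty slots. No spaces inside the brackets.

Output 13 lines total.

F [4,-]
F [4,1]
H [4,1]
H [4,1]
H [4,1]
H [4,1]
H [4,1]
F [2,1]
H [2,1]
H [2,1]
F [2,4]
F [1,4]
F [1,3]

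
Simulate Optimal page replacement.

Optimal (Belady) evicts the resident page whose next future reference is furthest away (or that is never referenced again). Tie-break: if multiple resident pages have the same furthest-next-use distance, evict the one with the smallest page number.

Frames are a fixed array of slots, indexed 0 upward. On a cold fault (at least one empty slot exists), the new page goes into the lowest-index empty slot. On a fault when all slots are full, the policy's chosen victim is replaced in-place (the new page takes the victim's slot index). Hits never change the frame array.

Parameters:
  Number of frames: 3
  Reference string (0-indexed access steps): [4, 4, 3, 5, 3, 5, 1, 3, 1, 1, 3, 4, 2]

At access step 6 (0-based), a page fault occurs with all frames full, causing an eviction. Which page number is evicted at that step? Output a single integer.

Answer: 5

Derivation:
Step 0: ref 4 -> FAULT, frames=[4,-,-]
Step 1: ref 4 -> HIT, frames=[4,-,-]
Step 2: ref 3 -> FAULT, frames=[4,3,-]
Step 3: ref 5 -> FAULT, frames=[4,3,5]
Step 4: ref 3 -> HIT, frames=[4,3,5]
Step 5: ref 5 -> HIT, frames=[4,3,5]
Step 6: ref 1 -> FAULT, evict 5, frames=[4,3,1]
At step 6: evicted page 5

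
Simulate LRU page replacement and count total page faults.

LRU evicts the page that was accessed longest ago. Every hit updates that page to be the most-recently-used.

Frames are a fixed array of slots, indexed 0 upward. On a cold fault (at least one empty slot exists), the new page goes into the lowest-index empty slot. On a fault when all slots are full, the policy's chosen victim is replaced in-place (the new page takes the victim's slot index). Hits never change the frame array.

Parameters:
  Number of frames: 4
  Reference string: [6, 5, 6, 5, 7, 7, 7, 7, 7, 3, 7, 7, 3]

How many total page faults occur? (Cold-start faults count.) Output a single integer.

Answer: 4

Derivation:
Step 0: ref 6 → FAULT, frames=[6,-,-,-]
Step 1: ref 5 → FAULT, frames=[6,5,-,-]
Step 2: ref 6 → HIT, frames=[6,5,-,-]
Step 3: ref 5 → HIT, frames=[6,5,-,-]
Step 4: ref 7 → FAULT, frames=[6,5,7,-]
Step 5: ref 7 → HIT, frames=[6,5,7,-]
Step 6: ref 7 → HIT, frames=[6,5,7,-]
Step 7: ref 7 → HIT, frames=[6,5,7,-]
Step 8: ref 7 → HIT, frames=[6,5,7,-]
Step 9: ref 3 → FAULT, frames=[6,5,7,3]
Step 10: ref 7 → HIT, frames=[6,5,7,3]
Step 11: ref 7 → HIT, frames=[6,5,7,3]
Step 12: ref 3 → HIT, frames=[6,5,7,3]
Total faults: 4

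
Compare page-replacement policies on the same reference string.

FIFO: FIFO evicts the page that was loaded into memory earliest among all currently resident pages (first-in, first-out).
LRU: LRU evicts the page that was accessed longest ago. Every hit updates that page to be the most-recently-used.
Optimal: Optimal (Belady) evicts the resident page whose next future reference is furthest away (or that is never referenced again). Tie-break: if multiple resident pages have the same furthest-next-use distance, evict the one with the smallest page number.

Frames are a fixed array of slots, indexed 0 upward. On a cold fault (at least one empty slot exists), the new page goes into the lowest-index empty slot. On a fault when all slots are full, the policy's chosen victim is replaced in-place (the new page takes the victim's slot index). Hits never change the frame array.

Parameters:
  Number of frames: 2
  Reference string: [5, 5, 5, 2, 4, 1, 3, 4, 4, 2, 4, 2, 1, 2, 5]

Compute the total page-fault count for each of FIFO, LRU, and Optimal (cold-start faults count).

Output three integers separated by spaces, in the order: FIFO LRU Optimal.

--- FIFO ---
  step 0: ref 5 -> FAULT, frames=[5,-] (faults so far: 1)
  step 1: ref 5 -> HIT, frames=[5,-] (faults so far: 1)
  step 2: ref 5 -> HIT, frames=[5,-] (faults so far: 1)
  step 3: ref 2 -> FAULT, frames=[5,2] (faults so far: 2)
  step 4: ref 4 -> FAULT, evict 5, frames=[4,2] (faults so far: 3)
  step 5: ref 1 -> FAULT, evict 2, frames=[4,1] (faults so far: 4)
  step 6: ref 3 -> FAULT, evict 4, frames=[3,1] (faults so far: 5)
  step 7: ref 4 -> FAULT, evict 1, frames=[3,4] (faults so far: 6)
  step 8: ref 4 -> HIT, frames=[3,4] (faults so far: 6)
  step 9: ref 2 -> FAULT, evict 3, frames=[2,4] (faults so far: 7)
  step 10: ref 4 -> HIT, frames=[2,4] (faults so far: 7)
  step 11: ref 2 -> HIT, frames=[2,4] (faults so far: 7)
  step 12: ref 1 -> FAULT, evict 4, frames=[2,1] (faults so far: 8)
  step 13: ref 2 -> HIT, frames=[2,1] (faults so far: 8)
  step 14: ref 5 -> FAULT, evict 2, frames=[5,1] (faults so far: 9)
  FIFO total faults: 9
--- LRU ---
  step 0: ref 5 -> FAULT, frames=[5,-] (faults so far: 1)
  step 1: ref 5 -> HIT, frames=[5,-] (faults so far: 1)
  step 2: ref 5 -> HIT, frames=[5,-] (faults so far: 1)
  step 3: ref 2 -> FAULT, frames=[5,2] (faults so far: 2)
  step 4: ref 4 -> FAULT, evict 5, frames=[4,2] (faults so far: 3)
  step 5: ref 1 -> FAULT, evict 2, frames=[4,1] (faults so far: 4)
  step 6: ref 3 -> FAULT, evict 4, frames=[3,1] (faults so far: 5)
  step 7: ref 4 -> FAULT, evict 1, frames=[3,4] (faults so far: 6)
  step 8: ref 4 -> HIT, frames=[3,4] (faults so far: 6)
  step 9: ref 2 -> FAULT, evict 3, frames=[2,4] (faults so far: 7)
  step 10: ref 4 -> HIT, frames=[2,4] (faults so far: 7)
  step 11: ref 2 -> HIT, frames=[2,4] (faults so far: 7)
  step 12: ref 1 -> FAULT, evict 4, frames=[2,1] (faults so far: 8)
  step 13: ref 2 -> HIT, frames=[2,1] (faults so far: 8)
  step 14: ref 5 -> FAULT, evict 1, frames=[2,5] (faults so far: 9)
  LRU total faults: 9
--- Optimal ---
  step 0: ref 5 -> FAULT, frames=[5,-] (faults so far: 1)
  step 1: ref 5 -> HIT, frames=[5,-] (faults so far: 1)
  step 2: ref 5 -> HIT, frames=[5,-] (faults so far: 1)
  step 3: ref 2 -> FAULT, frames=[5,2] (faults so far: 2)
  step 4: ref 4 -> FAULT, evict 5, frames=[4,2] (faults so far: 3)
  step 5: ref 1 -> FAULT, evict 2, frames=[4,1] (faults so far: 4)
  step 6: ref 3 -> FAULT, evict 1, frames=[4,3] (faults so far: 5)
  step 7: ref 4 -> HIT, frames=[4,3] (faults so far: 5)
  step 8: ref 4 -> HIT, frames=[4,3] (faults so far: 5)
  step 9: ref 2 -> FAULT, evict 3, frames=[4,2] (faults so far: 6)
  step 10: ref 4 -> HIT, frames=[4,2] (faults so far: 6)
  step 11: ref 2 -> HIT, frames=[4,2] (faults so far: 6)
  step 12: ref 1 -> FAULT, evict 4, frames=[1,2] (faults so far: 7)
  step 13: ref 2 -> HIT, frames=[1,2] (faults so far: 7)
  step 14: ref 5 -> FAULT, evict 1, frames=[5,2] (faults so far: 8)
  Optimal total faults: 8

Answer: 9 9 8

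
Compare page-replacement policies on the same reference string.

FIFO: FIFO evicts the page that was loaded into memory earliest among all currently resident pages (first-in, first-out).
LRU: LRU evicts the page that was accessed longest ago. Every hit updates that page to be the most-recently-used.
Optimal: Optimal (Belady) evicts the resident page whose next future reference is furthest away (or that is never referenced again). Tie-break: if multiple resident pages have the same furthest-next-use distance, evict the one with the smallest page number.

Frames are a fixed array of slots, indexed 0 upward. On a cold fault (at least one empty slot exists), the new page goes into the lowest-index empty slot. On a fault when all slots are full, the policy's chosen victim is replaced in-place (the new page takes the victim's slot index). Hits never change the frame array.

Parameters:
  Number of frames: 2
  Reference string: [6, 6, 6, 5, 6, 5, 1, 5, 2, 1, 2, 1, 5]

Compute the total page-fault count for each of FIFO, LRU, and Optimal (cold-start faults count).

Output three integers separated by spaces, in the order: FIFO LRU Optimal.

--- FIFO ---
  step 0: ref 6 -> FAULT, frames=[6,-] (faults so far: 1)
  step 1: ref 6 -> HIT, frames=[6,-] (faults so far: 1)
  step 2: ref 6 -> HIT, frames=[6,-] (faults so far: 1)
  step 3: ref 5 -> FAULT, frames=[6,5] (faults so far: 2)
  step 4: ref 6 -> HIT, frames=[6,5] (faults so far: 2)
  step 5: ref 5 -> HIT, frames=[6,5] (faults so far: 2)
  step 6: ref 1 -> FAULT, evict 6, frames=[1,5] (faults so far: 3)
  step 7: ref 5 -> HIT, frames=[1,5] (faults so far: 3)
  step 8: ref 2 -> FAULT, evict 5, frames=[1,2] (faults so far: 4)
  step 9: ref 1 -> HIT, frames=[1,2] (faults so far: 4)
  step 10: ref 2 -> HIT, frames=[1,2] (faults so far: 4)
  step 11: ref 1 -> HIT, frames=[1,2] (faults so far: 4)
  step 12: ref 5 -> FAULT, evict 1, frames=[5,2] (faults so far: 5)
  FIFO total faults: 5
--- LRU ---
  step 0: ref 6 -> FAULT, frames=[6,-] (faults so far: 1)
  step 1: ref 6 -> HIT, frames=[6,-] (faults so far: 1)
  step 2: ref 6 -> HIT, frames=[6,-] (faults so far: 1)
  step 3: ref 5 -> FAULT, frames=[6,5] (faults so far: 2)
  step 4: ref 6 -> HIT, frames=[6,5] (faults so far: 2)
  step 5: ref 5 -> HIT, frames=[6,5] (faults so far: 2)
  step 6: ref 1 -> FAULT, evict 6, frames=[1,5] (faults so far: 3)
  step 7: ref 5 -> HIT, frames=[1,5] (faults so far: 3)
  step 8: ref 2 -> FAULT, evict 1, frames=[2,5] (faults so far: 4)
  step 9: ref 1 -> FAULT, evict 5, frames=[2,1] (faults so far: 5)
  step 10: ref 2 -> HIT, frames=[2,1] (faults so far: 5)
  step 11: ref 1 -> HIT, frames=[2,1] (faults so far: 5)
  step 12: ref 5 -> FAULT, evict 2, frames=[5,1] (faults so far: 6)
  LRU total faults: 6
--- Optimal ---
  step 0: ref 6 -> FAULT, frames=[6,-] (faults so far: 1)
  step 1: ref 6 -> HIT, frames=[6,-] (faults so far: 1)
  step 2: ref 6 -> HIT, frames=[6,-] (faults so far: 1)
  step 3: ref 5 -> FAULT, frames=[6,5] (faults so far: 2)
  step 4: ref 6 -> HIT, frames=[6,5] (faults so far: 2)
  step 5: ref 5 -> HIT, frames=[6,5] (faults so far: 2)
  step 6: ref 1 -> FAULT, evict 6, frames=[1,5] (faults so far: 3)
  step 7: ref 5 -> HIT, frames=[1,5] (faults so far: 3)
  step 8: ref 2 -> FAULT, evict 5, frames=[1,2] (faults so far: 4)
  step 9: ref 1 -> HIT, frames=[1,2] (faults so far: 4)
  step 10: ref 2 -> HIT, frames=[1,2] (faults so far: 4)
  step 11: ref 1 -> HIT, frames=[1,2] (faults so far: 4)
  step 12: ref 5 -> FAULT, evict 1, frames=[5,2] (faults so far: 5)
  Optimal total faults: 5

Answer: 5 6 5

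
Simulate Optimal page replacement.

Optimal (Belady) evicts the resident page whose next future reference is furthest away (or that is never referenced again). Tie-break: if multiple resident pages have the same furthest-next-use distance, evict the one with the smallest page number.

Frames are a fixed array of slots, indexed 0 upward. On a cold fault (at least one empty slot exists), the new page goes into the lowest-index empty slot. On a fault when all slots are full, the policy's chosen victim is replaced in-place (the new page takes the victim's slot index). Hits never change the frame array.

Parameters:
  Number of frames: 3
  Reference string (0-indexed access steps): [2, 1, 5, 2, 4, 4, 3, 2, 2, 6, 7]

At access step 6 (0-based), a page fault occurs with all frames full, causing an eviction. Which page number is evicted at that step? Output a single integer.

Answer: 4

Derivation:
Step 0: ref 2 -> FAULT, frames=[2,-,-]
Step 1: ref 1 -> FAULT, frames=[2,1,-]
Step 2: ref 5 -> FAULT, frames=[2,1,5]
Step 3: ref 2 -> HIT, frames=[2,1,5]
Step 4: ref 4 -> FAULT, evict 1, frames=[2,4,5]
Step 5: ref 4 -> HIT, frames=[2,4,5]
Step 6: ref 3 -> FAULT, evict 4, frames=[2,3,5]
At step 6: evicted page 4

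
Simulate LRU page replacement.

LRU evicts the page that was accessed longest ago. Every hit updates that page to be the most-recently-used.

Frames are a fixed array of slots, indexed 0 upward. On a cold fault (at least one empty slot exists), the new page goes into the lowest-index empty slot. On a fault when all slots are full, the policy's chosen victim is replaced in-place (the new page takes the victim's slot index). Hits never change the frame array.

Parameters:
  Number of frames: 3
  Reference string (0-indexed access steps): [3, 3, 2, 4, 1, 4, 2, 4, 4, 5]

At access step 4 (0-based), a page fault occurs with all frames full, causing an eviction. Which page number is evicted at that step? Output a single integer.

Step 0: ref 3 -> FAULT, frames=[3,-,-]
Step 1: ref 3 -> HIT, frames=[3,-,-]
Step 2: ref 2 -> FAULT, frames=[3,2,-]
Step 3: ref 4 -> FAULT, frames=[3,2,4]
Step 4: ref 1 -> FAULT, evict 3, frames=[1,2,4]
At step 4: evicted page 3

Answer: 3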